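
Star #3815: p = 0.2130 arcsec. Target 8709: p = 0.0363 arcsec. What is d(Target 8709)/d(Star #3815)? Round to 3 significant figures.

5.87

Since d = 1/p, d_B/d_A = p_A/p_B.
= 0.2130 / 0.0363 = 5.8678.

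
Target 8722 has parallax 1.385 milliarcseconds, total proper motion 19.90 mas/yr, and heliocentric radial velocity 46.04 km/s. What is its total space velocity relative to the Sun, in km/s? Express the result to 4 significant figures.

82.21 km/s

d = 1/p = 1/0.001385″ = 722.02 pc.
μ = 19.90 mas/yr = 0.01990 ″/yr.
v_t = 4.740 μ d = 4.740 × 0.01990 × 722.02 = 68.105 km/s.
v = √(v_r² + v_t²) = √(46.04² + 68.105²) = √6757.97 = 82.207 km/s.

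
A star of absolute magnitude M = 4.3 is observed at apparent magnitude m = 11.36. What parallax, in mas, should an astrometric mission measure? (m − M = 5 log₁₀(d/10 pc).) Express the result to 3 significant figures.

3.87 mas

m − M = 11.36 − 4.3 = 7.06.
d = 10^((m−M)/5 + 1) = 10^2.412 = 258.23 pc.
p = 1/d = 1/258.23 = 0.0038725 arcsec = 3.8725 mas.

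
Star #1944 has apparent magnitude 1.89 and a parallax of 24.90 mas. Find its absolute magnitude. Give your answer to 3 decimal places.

M = -1.129

d = 1/p = 1/0.02490″ = 40.161 pc.
m − M = 5 log₁₀(40.161) − 5 = 8.0190 − 5 = 3.0190.
M = m − (m − M) = 1.89 − 3.0190 = -1.129.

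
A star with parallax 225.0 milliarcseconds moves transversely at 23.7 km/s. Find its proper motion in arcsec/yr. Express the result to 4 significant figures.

d = 1/p = 1/0.2250″ = 4.4444 pc.
μ = v_t / (4.74 d) = 23.7 / (4.74 × 4.4444) = 23.7 / 21.066 = 1.125 ″/yr.

1.125 arcsec/yr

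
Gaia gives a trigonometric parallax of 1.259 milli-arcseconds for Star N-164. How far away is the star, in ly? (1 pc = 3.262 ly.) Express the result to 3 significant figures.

p = 1.259 milli-arcseconds = 0.001259 arcsec.
d = 1/p = 1/0.001259 = 794.28 pc.
In light-years: 794.28 × 3.262 = 2590.9 ly.

2590 ly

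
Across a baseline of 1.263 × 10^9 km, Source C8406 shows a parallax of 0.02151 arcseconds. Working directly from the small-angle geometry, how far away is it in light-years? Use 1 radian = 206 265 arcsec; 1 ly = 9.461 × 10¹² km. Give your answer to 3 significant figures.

θ = 0.02151″ = 0.02151/206265 = 1.0428 × 10^-7 rad.
d = B/θ = (1.263 × 10^9) / (1.0428 × 10^-7) = 1.2112 × 10^16 km = (1.2112 × 10^16) / (9.461 × 10^12) ly = 1280.2 ly.

1280 ly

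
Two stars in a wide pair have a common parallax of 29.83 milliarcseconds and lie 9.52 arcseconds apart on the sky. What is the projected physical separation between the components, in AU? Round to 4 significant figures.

319.1 AU

d = 1/p = 1/0.02983″ = 33.523 pc.
At distance d (pc), an angle of θ arcsec spans θ·d AU: s = 9.52 × 33.523 = 319.14 AU.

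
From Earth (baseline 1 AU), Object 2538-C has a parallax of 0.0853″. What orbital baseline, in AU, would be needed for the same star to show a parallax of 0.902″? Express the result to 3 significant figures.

Parallax scales linearly with baseline: p ∝ B, so B = p_target / p_Earth × 1 AU.
B = 0.902 / 0.0853 = 10.574 AU.

10.6 AU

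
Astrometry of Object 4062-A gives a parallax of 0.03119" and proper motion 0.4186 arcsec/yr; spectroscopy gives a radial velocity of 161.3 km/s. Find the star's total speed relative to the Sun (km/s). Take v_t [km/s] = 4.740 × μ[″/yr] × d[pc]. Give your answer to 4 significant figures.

d = 1/p = 1/0.03119″ = 32.062 pc.
v_t = 4.740 μ d = 4.740 × 0.4186 × 32.062 = 63.616 km/s.
v = √(v_r² + v_t²) = √(161.3² + 63.616²) = √30064.7 = 173.39 km/s.

173.4 km/s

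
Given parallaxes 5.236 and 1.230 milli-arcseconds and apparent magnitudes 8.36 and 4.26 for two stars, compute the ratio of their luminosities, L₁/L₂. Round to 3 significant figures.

d₁ = 1/p₁ = 1/0.005236″ = 190.99 pc; d₂ = 1/p₂ = 1/0.001230″ = 813.01 pc.
M₁ = m₁ − 5 log₁₀ d₁ + 5 = 8.36 − 11.4051 + 5 = 1.9549.
M₂ = 4.26 − 14.5505 + 5 = -5.2905.
L₁/L₂ = 10^(0.4(M₂ − M₁)) = 10^(0.4 × (-7.2454)) = 10^(-2.89816) = 0.0012643.

L₁/L₂ = 0.00126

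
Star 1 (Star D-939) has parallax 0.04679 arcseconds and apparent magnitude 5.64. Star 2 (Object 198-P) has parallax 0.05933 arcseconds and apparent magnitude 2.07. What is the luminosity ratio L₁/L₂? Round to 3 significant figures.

d₁ = 1/p₁ = 1/0.04679″ = 21.372 pc; d₂ = 1/p₂ = 1/0.05933″ = 16.855 pc.
M₁ = m₁ − 5 log₁₀ d₁ + 5 = 5.64 − 6.6492 + 5 = 3.9908.
M₂ = 2.07 − 6.1336 + 5 = 0.9364.
L₁/L₂ = 10^(0.4(M₂ − M₁)) = 10^(0.4 × (-3.0544)) = 10^(-1.22176) = 0.060012.

L₁/L₂ = 0.0600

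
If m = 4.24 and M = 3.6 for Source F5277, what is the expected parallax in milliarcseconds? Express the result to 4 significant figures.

74.47 mas

m − M = 4.24 − 3.6 = 0.64.
d = 10^((m−M)/5 + 1) = 10^1.128 = 13.428 pc.
p = 1/d = 1/13.428 = 0.074471 arcsec = 74.471 mas.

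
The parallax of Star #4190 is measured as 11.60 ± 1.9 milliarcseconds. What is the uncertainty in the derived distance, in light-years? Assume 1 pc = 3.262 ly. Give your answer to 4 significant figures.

46.06 ly

d = 1/p, so σ_d = σ_p / p².
σ_d = 0.00190 / (0.01160)² = 0.00190 / 0.00013456 = 14.12 pc = 14.12 × 3.262 ly = 46.059 ly.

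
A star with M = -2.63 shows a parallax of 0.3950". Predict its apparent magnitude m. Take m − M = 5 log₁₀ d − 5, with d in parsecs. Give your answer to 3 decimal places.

m = -5.613

d = 1/p = 1/0.3950″ = 2.5316 pc.
m − M = 5 log₁₀ d − 5 = 5 log₁₀(2.5316) − 5 = 2.0170 − 5 = -2.9830.
m = M + (m − M) = -2.63 + (-2.9830) = -5.613.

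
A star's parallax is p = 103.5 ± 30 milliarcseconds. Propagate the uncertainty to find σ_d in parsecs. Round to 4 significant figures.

d = 1/p, so σ_d = σ_p / p².
σ_d = 0.0300 / (0.1035)² = 0.0300 / 0.010712 = 2.8006 pc.

2.801 pc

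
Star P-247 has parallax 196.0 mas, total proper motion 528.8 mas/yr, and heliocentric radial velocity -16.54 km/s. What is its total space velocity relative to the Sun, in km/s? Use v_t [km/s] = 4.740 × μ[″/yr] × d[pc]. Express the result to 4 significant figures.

20.91 km/s

d = 1/p = 1/0.1960″ = 5.102 pc.
μ = 528.8 mas/yr = 0.5288 ″/yr.
v_t = 4.740 μ d = 4.740 × 0.5288 × 5.102 = 12.788 km/s.
v = √(v_r² + v_t²) = √((-16.54)² + 12.788²) = √437.105 = 20.907 km/s.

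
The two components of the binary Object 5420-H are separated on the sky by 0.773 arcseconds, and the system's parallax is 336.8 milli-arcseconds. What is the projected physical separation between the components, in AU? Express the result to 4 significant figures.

2.295 AU

d = 1/p = 1/0.3368″ = 2.9691 pc.
At distance d (pc), an angle of θ arcsec spans θ·d AU: s = 0.773 × 2.9691 = 2.2951 AU.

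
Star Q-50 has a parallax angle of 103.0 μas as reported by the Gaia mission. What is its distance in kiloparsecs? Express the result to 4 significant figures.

9.709 kpc

p = 103.0 μas = 0.0001030 arcsec.
d = 1/p = 1/0.0001030 = 9708.7 pc.
= 9.7087 kpc.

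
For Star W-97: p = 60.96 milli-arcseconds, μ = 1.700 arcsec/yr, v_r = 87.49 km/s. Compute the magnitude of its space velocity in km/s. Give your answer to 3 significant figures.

d = 1/p = 1/0.06096″ = 16.404 pc.
v_t = 4.740 μ d = 4.740 × 1.700 × 16.404 = 132.18 km/s.
v = √(v_r² + v_t²) = √(87.49² + 132.18²) = √25126.1 = 158.51 km/s.

159 km/s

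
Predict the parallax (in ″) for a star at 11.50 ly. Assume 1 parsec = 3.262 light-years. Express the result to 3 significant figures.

d = 11.50 ly ÷ 3.262 = 3.5254 pc.
p = 1/d = 1/3.5254 = 0.28366 arcsec.

0.284 ″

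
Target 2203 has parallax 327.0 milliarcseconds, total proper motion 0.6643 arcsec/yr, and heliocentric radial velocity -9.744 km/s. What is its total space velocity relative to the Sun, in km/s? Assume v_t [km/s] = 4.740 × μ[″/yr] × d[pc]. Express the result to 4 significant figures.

13.70 km/s

d = 1/p = 1/0.3270″ = 3.0581 pc.
v_t = 4.740 μ d = 4.740 × 0.6643 × 3.0581 = 9.6293 km/s.
v = √(v_r² + v_t²) = √((-9.744)² + 9.6293²) = √187.669 = 13.699 km/s.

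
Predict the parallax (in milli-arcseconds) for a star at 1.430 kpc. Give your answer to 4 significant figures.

d = 1.430 kpc = 1430 pc.
p = 1/d = 1/1430 = 0.0006993 arcsec.
= 0.0006993 × 1000 = 0.6993 mas.

0.6993 mas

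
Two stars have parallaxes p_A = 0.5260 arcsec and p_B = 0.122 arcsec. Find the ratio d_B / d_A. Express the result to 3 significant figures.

4.31

Since d = 1/p, d_B/d_A = p_A/p_B.
= 0.5260 / 0.122 = 4.3115.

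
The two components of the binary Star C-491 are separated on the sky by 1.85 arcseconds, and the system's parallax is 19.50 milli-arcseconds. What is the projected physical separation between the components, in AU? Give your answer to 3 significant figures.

94.9 AU

d = 1/p = 1/0.01950″ = 51.282 pc.
At distance d (pc), an angle of θ arcsec spans θ·d AU: s = 1.85 × 51.282 = 94.872 AU.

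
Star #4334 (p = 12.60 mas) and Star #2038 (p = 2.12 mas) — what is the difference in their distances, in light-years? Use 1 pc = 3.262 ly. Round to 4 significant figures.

d_A = 1/0.01260″ = 79.365 pc; d_B = 1/0.002120″ = 471.7 pc.
|d_B − d_A| = |471.7 − 79.365| = 392.34 pc = 392.34 × 3.262 ly = 1279.8 ly.

1280 ly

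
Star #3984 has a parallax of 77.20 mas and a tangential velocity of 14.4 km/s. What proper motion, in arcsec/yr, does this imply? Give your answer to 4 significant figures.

d = 1/p = 1/0.07720″ = 12.953 pc.
μ = v_t / (4.74 d) = 14.4 / (4.74 × 12.953) = 14.4 / 61.397 = 0.23454 ″/yr.

0.2345 arcsec/yr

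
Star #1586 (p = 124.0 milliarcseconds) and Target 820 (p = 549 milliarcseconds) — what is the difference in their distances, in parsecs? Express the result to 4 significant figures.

6.243 pc

d_A = 1/0.1240″ = 8.0645 pc; d_B = 1/0.5490″ = 1.8215 pc.
|d_B − d_A| = |1.8215 − 8.0645| = 6.243 pc.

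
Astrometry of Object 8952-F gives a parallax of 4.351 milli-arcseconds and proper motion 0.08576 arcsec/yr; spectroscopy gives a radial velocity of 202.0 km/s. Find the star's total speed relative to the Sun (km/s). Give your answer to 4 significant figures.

222.6 km/s

d = 1/p = 1/0.004351″ = 229.83 pc.
v_t = 4.740 μ d = 4.740 × 0.08576 × 229.83 = 93.426 km/s.
v = √(v_r² + v_t²) = √(202.0² + 93.426²) = √49532.4 = 222.56 km/s.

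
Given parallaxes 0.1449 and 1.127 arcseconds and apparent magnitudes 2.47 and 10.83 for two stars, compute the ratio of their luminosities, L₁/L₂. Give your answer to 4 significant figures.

L₁/L₂ = 133600

d₁ = 1/p₁ = 1/0.1449″ = 6.9013 pc; d₂ = 1/p₂ = 1/1.127″ = 0.88731 pc.
M₁ = m₁ − 5 log₁₀ d₁ + 5 = 2.47 − 4.1947 + 5 = 3.2753.
M₂ = 10.83 − (-0.2596) + 5 = 16.0896.
L₁/L₂ = 10^(0.4(M₂ − M₁)) = 10^(0.4 × 12.8143) = 10^5.12572 = 1.3357 × 10^5.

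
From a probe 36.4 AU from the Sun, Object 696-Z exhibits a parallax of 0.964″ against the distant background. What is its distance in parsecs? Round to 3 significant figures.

37.8 pc

With baseline B (in AU) and parallax p (in arcsec), d = B/p parsecs.
d = 36.4 / 0.964 = 37.759 pc.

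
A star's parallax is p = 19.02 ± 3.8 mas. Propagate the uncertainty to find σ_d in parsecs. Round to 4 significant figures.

10.50 pc

d = 1/p, so σ_d = σ_p / p².
σ_d = 0.00380 / (0.01902)² = 0.00380 / 0.00036176 = 10.504 pc.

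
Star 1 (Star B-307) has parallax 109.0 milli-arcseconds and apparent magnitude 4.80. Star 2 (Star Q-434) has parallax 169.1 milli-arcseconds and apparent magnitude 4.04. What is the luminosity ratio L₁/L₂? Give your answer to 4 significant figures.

L₁/L₂ = 1.195

d₁ = 1/p₁ = 1/0.1090″ = 9.1743 pc; d₂ = 1/p₂ = 1/0.1691″ = 5.9137 pc.
M₁ = m₁ − 5 log₁₀ d₁ + 5 = 4.80 − 4.8129 + 5 = 4.9871.
M₂ = 4.04 − 3.8593 + 5 = 5.1807.
L₁/L₂ = 10^(0.4(M₂ − M₁)) = 10^(0.4 × 0.1936) = 10^0.07744 = 1.1952.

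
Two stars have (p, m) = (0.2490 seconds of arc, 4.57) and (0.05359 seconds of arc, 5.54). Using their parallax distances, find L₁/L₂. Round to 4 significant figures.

d₁ = 1/p₁ = 1/0.2490″ = 4.0161 pc; d₂ = 1/p₂ = 1/0.05359″ = 18.66 pc.
M₁ = m₁ − 5 log₁₀ d₁ + 5 = 4.57 − 3.0190 + 5 = 6.5510.
M₂ = 5.54 − 6.3546 + 5 = 4.1854.
L₁/L₂ = 10^(0.4(M₂ − M₁)) = 10^(0.4 × (-2.3656)) = 10^(-0.94624) = 0.11318.

L₁/L₂ = 0.1132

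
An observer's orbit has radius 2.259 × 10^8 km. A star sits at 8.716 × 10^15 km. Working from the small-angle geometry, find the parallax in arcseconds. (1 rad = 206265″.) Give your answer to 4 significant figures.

0.005346 arcsec

θ ≈ B/d = (2.259 × 10^8) / (8.716 × 10^15) = 2.5918 × 10^-8 rad.
In arcseconds: 2.5918 × 10^-8 × 206265 = 0.005346″.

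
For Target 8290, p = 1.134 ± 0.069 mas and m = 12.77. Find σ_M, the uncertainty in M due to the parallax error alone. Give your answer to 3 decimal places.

M = m − 5 log₁₀ d + 5 = m + 5 log₁₀ p + 5, so ∂M/∂p = 5/(p ln 10).
σ_M = (5/ln 10) · (σ_p/p) = 2.1715 × 0.069/1.134 = 2.1715 × 0.060847 = 0.13213.

σ_M = 0.132 mag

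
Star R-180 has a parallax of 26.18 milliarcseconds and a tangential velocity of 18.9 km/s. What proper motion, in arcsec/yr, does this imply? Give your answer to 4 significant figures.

0.1044 arcsec/yr

d = 1/p = 1/0.02618″ = 38.197 pc.
μ = v_t / (4.74 d) = 18.9 / (4.74 × 38.197) = 18.9 / 181.05 = 0.10439 ″/yr.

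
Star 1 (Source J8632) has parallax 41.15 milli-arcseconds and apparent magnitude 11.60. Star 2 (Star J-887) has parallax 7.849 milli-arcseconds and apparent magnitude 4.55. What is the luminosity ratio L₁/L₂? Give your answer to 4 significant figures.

d₁ = 1/p₁ = 1/0.04115″ = 24.301 pc; d₂ = 1/p₂ = 1/0.007849″ = 127.4 pc.
M₁ = m₁ − 5 log₁₀ d₁ + 5 = 11.60 − 6.9281 + 5 = 9.6719.
M₂ = 4.55 − 10.5258 + 5 = -0.9758.
L₁/L₂ = 10^(0.4(M₂ − M₁)) = 10^(0.4 × (-10.6477)) = 10^(-4.25908) = 0.000055071.

L₁/L₂ = 5.507 × 10^-5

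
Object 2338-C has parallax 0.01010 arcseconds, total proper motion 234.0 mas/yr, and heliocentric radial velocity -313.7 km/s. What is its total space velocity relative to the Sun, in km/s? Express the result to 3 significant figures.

332 km/s

d = 1/p = 1/0.01010″ = 99.01 pc.
μ = 234.0 mas/yr = 0.2340 ″/yr.
v_t = 4.740 μ d = 4.740 × 0.2340 × 99.01 = 109.82 km/s.
v = √(v_r² + v_t²) = √((-313.7)² + 109.82²) = √110468 = 332.37 km/s.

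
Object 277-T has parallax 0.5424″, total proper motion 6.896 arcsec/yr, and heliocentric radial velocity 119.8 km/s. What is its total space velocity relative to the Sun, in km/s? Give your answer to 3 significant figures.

d = 1/p = 1/0.5424″ = 1.8437 pc.
v_t = 4.740 μ d = 4.740 × 6.896 × 1.8437 = 60.265 km/s.
v = √(v_r² + v_t²) = √(119.8² + 60.265²) = √17983.9 = 134.1 km/s.

134 km/s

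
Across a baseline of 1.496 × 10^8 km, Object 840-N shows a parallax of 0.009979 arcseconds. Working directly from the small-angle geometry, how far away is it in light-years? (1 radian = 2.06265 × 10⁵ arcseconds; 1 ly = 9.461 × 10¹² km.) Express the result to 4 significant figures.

θ = 0.009979″ = 0.009979/206265 = 4.8380 × 10^-8 rad.
d = B/θ = (1.496 × 10^8) / (4.8380 × 10^-8) = 3.0922 × 10^15 km = (3.0922 × 10^15) / (9.461 × 10^12) ly = 326.84 ly.

326.8 ly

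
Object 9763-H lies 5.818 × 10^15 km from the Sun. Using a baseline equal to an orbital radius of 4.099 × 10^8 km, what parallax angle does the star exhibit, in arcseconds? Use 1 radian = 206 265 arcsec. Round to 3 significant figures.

θ ≈ B/d = (4.099 × 10^8) / (5.818 × 10^15) = 7.0454 × 10^-8 rad.
In arcseconds: 7.0454 × 10^-8 × 206265 = 0.014532″.

0.0145 arcsec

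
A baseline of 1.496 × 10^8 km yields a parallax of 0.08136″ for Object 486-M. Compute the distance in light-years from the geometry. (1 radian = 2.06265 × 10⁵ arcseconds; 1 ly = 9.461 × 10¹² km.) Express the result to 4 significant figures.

40.09 ly

θ = 0.08136″ = 0.08136/206265 = 3.9444 × 10^-7 rad.
d = B/θ = (1.496 × 10^8) / (3.9444 × 10^-7) = 3.7927 × 10^14 km = (3.7927 × 10^14) / (9.461 × 10^12) ly = 40.088 ly.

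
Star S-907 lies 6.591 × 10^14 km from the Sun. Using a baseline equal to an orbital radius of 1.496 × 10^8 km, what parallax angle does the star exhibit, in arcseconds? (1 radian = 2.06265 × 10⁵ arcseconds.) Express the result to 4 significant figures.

0.04682 arcsec

θ ≈ B/d = (1.496 × 10^8) / (6.591 × 10^14) = 2.2698 × 10^-7 rad.
In arcseconds: 2.2698 × 10^-7 × 206265 = 0.046818″.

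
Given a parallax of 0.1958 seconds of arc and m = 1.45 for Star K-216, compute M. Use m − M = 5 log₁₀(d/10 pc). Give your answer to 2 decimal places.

M = 2.91

d = 1/p = 1/0.1958″ = 5.1073 pc.
m − M = 5 log₁₀(5.1073) − 5 = 3.5410 − 5 = -1.4590.
M = m − (m − M) = 1.45 − (-1.4590) = 2.91.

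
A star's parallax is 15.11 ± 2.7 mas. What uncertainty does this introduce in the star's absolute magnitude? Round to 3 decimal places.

σ_M = 0.388 mag

M = m − 5 log₁₀ d + 5 = m + 5 log₁₀ p + 5, so ∂M/∂p = 5/(p ln 10).
σ_M = (5/ln 10) · (σ_p/p) = 2.1715 × 2.7/15.11 = 2.1715 × 0.17869 = 0.38803.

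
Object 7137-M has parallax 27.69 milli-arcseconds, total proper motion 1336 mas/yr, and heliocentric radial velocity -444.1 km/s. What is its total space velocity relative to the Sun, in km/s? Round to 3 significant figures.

500 km/s

d = 1/p = 1/0.02769″ = 36.114 pc.
μ = 1336 mas/yr = 1.336 ″/yr.
v_t = 4.740 μ d = 4.740 × 1.336 × 36.114 = 228.7 km/s.
v = √(v_r² + v_t²) = √((-444.1)² + 228.7²) = √249529 = 499.53 km/s.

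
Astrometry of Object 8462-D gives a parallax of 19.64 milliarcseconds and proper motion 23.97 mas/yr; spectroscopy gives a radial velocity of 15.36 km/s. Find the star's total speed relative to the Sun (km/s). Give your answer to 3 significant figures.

d = 1/p = 1/0.01964″ = 50.916 pc.
μ = 23.97 mas/yr = 0.02397 ″/yr.
v_t = 4.740 μ d = 4.740 × 0.02397 × 50.916 = 5.785 km/s.
v = √(v_r² + v_t²) = √(15.36² + 5.785²) = √269.396 = 16.413 km/s.

16.4 km/s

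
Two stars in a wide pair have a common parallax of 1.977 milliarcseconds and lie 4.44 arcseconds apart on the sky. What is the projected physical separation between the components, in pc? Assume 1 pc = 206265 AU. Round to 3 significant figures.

0.0109 pc

d = 1/p = 1/0.001977″ = 505.82 pc.
At distance d (pc), an angle of θ arcsec spans θ·d AU: s = 4.44 × 505.82 = 2245.8 AU.
= 2245.8 / 206265 = 0.010888 pc.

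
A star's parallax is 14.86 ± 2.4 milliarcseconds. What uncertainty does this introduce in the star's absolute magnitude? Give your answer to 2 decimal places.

M = m − 5 log₁₀ d + 5 = m + 5 log₁₀ p + 5, so ∂M/∂p = 5/(p ln 10).
σ_M = (5/ln 10) · (σ_p/p) = 2.1715 × 2.4/14.86 = 2.1715 × 0.16151 = 0.35072.

σ_M = 0.35 mag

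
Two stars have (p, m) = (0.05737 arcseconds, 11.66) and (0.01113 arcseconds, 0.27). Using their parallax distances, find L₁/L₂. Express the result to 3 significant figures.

d₁ = 1/p₁ = 1/0.05737″ = 17.431 pc; d₂ = 1/p₂ = 1/0.01113″ = 89.847 pc.
M₁ = m₁ − 5 log₁₀ d₁ + 5 = 11.66 − 6.2066 + 5 = 10.4534.
M₂ = 0.27 − 9.7675 + 5 = -4.4975.
L₁/L₂ = 10^(0.4(M₂ − M₁)) = 10^(0.4 × (-14.9509)) = 10^(-5.98036) = 0.0000010463.

L₁/L₂ = 1.05 × 10^-6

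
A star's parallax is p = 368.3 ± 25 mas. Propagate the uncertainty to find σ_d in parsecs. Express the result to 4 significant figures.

d = 1/p, so σ_d = σ_p / p².
σ_d = 0.0250 / (0.3683)² = 0.0250 / 0.13564 = 0.18431 pc.

0.1843 pc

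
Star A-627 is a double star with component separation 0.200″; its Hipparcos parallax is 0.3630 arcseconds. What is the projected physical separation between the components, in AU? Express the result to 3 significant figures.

0.551 AU

d = 1/p = 1/0.3630″ = 2.7548 pc.
At distance d (pc), an angle of θ arcsec spans θ·d AU: s = 0.200 × 2.7548 = 0.55096 AU.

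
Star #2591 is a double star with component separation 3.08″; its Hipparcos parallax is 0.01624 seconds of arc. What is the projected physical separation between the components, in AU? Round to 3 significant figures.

d = 1/p = 1/0.01624″ = 61.576 pc.
At distance d (pc), an angle of θ arcsec spans θ·d AU: s = 3.08 × 61.576 = 189.65 AU.

190 AU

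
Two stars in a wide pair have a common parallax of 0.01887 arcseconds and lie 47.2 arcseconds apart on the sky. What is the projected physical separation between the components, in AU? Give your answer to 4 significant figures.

d = 1/p = 1/0.01887″ = 52.994 pc.
At distance d (pc), an angle of θ arcsec spans θ·d AU: s = 47.2 × 52.994 = 2501.3 AU.

2501 AU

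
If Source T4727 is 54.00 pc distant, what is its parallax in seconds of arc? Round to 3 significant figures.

0.0185 arcsec

p = 1/d = 1/54 = 0.018519 arcsec.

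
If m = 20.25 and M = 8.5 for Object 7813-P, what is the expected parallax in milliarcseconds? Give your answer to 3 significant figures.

0.447 mas

m − M = 20.25 − 8.5 = 11.75.
d = 10^((m−M)/5 + 1) = 10^3.350 = 2238.7 pc.
p = 1/d = 1/2238.7 = 0.00044669 arcsec = 0.44669 mas.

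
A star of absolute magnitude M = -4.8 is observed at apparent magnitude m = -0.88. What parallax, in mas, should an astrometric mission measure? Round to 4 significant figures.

16.44 mas

m − M = -0.88 − (-4.8) = 3.92.
d = 10^((m−M)/5 + 1) = 10^1.784 = 60.814 pc.
p = 1/d = 1/60.814 = 0.016444 arcsec = 16.444 mas.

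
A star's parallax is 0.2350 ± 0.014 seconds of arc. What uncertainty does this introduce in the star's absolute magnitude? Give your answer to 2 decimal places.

M = m − 5 log₁₀ d + 5 = m + 5 log₁₀ p + 5, so ∂M/∂p = 5/(p ln 10).
σ_M = (5/ln 10) · (σ_p/p) = 2.1715 × 0.014/0.2350 = 2.1715 × 0.059574 = 0.12936.

σ_M = 0.13 mag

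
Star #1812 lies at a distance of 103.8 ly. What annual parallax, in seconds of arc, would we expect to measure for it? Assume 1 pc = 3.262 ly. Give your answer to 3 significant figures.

0.0314 arcsec

d = 103.8 ly ÷ 3.262 = 31.821 pc.
p = 1/d = 1/31.821 = 0.031426 arcsec.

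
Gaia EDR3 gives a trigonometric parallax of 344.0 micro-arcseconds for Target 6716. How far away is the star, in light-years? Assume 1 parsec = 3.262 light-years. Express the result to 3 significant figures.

9480 light years

p = 344.0 micro-arcseconds = 0.0003440 arcsec.
d = 1/p = 1/0.0003440 = 2907 pc.
In light-years: 2907 × 3.262 = 9482.6 ly.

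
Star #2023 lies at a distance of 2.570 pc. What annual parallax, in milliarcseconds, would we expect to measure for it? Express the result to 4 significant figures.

389.1 mas

p = 1/d = 1/2.57 = 0.38911 arcsec.
= 0.38911 × 1000 = 389.11 mas.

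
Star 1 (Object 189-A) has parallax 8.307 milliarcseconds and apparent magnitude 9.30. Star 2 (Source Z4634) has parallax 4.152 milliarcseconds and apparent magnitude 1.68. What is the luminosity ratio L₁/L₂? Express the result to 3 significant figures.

d₁ = 1/p₁ = 1/0.008307″ = 120.38 pc; d₂ = 1/p₂ = 1/0.004152″ = 240.85 pc.
M₁ = m₁ − 5 log₁₀ d₁ + 5 = 9.30 − 10.4028 + 5 = 3.8972.
M₂ = 1.68 − 11.9087 + 5 = -5.2287.
L₁/L₂ = 10^(0.4(M₂ − M₁)) = 10^(0.4 × (-9.1259)) = 10^(-3.65036) = 0.00022369.

L₁/L₂ = 0.000224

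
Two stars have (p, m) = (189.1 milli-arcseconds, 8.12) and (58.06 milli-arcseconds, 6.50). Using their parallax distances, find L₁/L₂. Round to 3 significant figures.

L₁/L₂ = 0.0212

d₁ = 1/p₁ = 1/0.1891″ = 5.2882 pc; d₂ = 1/p₂ = 1/0.05806″ = 17.224 pc.
M₁ = m₁ − 5 log₁₀ d₁ + 5 = 8.12 − 3.6165 + 5 = 9.5035.
M₂ = 6.50 − 6.1807 + 5 = 5.3193.
L₁/L₂ = 10^(0.4(M₂ − M₁)) = 10^(0.4 × (-4.1842)) = 10^(-1.67368) = 0.021199.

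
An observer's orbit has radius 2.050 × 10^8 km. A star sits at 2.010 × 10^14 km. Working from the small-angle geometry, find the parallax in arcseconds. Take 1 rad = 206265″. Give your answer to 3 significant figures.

0.210 arcsec

θ ≈ B/d = (2.050 × 10^8) / (2.010 × 10^14) = 1.0199 × 10^-6 rad.
In arcseconds: 1.0199 × 10^-6 × 206265 = 0.21037″.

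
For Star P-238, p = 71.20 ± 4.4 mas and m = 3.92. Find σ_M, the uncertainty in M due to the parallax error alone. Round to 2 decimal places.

M = m − 5 log₁₀ d + 5 = m + 5 log₁₀ p + 5, so ∂M/∂p = 5/(p ln 10).
σ_M = (5/ln 10) · (σ_p/p) = 2.1715 × 4.4/71.20 = 2.1715 × 0.061798 = 0.13419.

σ_M = 0.13 mag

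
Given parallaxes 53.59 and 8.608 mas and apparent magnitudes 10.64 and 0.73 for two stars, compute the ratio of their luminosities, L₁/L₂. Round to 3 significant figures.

d₁ = 1/p₁ = 1/0.05359″ = 18.66 pc; d₂ = 1/p₂ = 1/0.008608″ = 116.17 pc.
M₁ = m₁ − 5 log₁₀ d₁ + 5 = 10.64 − 6.3546 + 5 = 9.2854.
M₂ = 0.73 − 10.3255 + 5 = -4.5955.
L₁/L₂ = 10^(0.4(M₂ − M₁)) = 10^(0.4 × (-13.8809)) = 10^(-5.55236) = 0.0000028031.

L₁/L₂ = 2.80 × 10^-6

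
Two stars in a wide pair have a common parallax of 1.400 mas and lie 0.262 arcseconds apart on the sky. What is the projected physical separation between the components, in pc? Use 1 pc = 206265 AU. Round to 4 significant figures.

0.0009073 pc

d = 1/p = 1/0.001400″ = 714.29 pc.
At distance d (pc), an angle of θ arcsec spans θ·d AU: s = 0.262 × 714.29 = 187.14 AU.
= 187.14 / 206265 = 0.00090728 pc.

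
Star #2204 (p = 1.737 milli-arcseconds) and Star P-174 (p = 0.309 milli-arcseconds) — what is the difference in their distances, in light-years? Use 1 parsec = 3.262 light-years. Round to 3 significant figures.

8680 ly

d_A = 1/0.001737″ = 575.71 pc; d_B = 1/0.0003090″ = 3236.2 pc.
|d_B − d_A| = |3236.2 − 575.71| = 2660.5 pc = 2660.5 × 3.262 ly = 8678.6 ly.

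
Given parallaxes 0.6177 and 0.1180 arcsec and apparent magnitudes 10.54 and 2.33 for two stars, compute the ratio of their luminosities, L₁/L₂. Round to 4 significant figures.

L₁/L₂ = 1.898 × 10^-5

d₁ = 1/p₁ = 1/0.6177″ = 1.6189 pc; d₂ = 1/p₂ = 1/0.1180″ = 8.4746 pc.
M₁ = m₁ − 5 log₁₀ d₁ + 5 = 10.54 − 1.0461 + 5 = 14.4939.
M₂ = 2.33 − 4.6406 + 5 = 2.6894.
L₁/L₂ = 10^(0.4(M₂ − M₁)) = 10^(0.4 × (-11.8045)) = 10^(-4.72180) = 0.000018976.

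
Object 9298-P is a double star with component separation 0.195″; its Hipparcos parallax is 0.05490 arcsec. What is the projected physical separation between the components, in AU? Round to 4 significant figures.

d = 1/p = 1/0.05490″ = 18.215 pc.
At distance d (pc), an angle of θ arcsec spans θ·d AU: s = 0.195 × 18.215 = 3.5519 AU.

3.552 AU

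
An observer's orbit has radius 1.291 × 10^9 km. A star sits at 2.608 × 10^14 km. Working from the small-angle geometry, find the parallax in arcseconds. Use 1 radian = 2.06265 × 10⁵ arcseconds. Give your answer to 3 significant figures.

θ ≈ B/d = (1.291 × 10^9) / (2.608 × 10^14) = 4.9502 × 10^-6 rad.
In arcseconds: 4.9502 × 10^-6 × 206265 = 1.0211″.

1.02 arcsec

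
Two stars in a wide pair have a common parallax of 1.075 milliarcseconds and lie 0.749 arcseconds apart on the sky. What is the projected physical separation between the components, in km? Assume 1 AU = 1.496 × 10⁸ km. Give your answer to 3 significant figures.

1.04 × 10^11 km

d = 1/p = 1/0.001075″ = 930.23 pc.
At distance d (pc), an angle of θ arcsec spans θ·d AU: s = 0.749 × 930.23 = 696.74 AU.
= 696.74 × 1.496 × 10⁸ km = 1.0423 × 10^11 km.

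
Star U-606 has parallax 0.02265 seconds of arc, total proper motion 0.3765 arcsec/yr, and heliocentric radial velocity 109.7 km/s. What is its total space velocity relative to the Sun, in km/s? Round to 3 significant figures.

135 km/s

d = 1/p = 1/0.02265″ = 44.15 pc.
v_t = 4.740 μ d = 4.740 × 0.3765 × 44.15 = 78.791 km/s.
v = √(v_r² + v_t²) = √(109.7² + 78.791²) = √18242.1 = 135.06 km/s.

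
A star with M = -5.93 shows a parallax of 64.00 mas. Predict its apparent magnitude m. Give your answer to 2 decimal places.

m = -4.96

d = 1/p = 1/0.06400″ = 15.625 pc.
m − M = 5 log₁₀ d − 5 = 5 log₁₀(15.625) − 5 = 5.9691 − 5 = 0.9691.
m = M + (m − M) = -5.93 + 0.9691 = -4.96.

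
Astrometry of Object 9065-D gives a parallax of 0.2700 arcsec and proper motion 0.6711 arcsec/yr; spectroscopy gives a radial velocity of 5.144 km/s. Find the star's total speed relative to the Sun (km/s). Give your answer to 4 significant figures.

d = 1/p = 1/0.2700″ = 3.7037 pc.
v_t = 4.740 μ d = 4.740 × 0.6711 × 3.7037 = 11.782 km/s.
v = √(v_r² + v_t²) = √(5.144² + 11.782²) = √165.276 = 12.856 km/s.

12.86 km/s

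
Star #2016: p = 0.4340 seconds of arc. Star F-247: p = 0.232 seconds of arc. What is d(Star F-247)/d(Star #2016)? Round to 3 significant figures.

1.87

Since d = 1/p, d_B/d_A = p_A/p_B.
= 0.4340 / 0.232 = 1.8707.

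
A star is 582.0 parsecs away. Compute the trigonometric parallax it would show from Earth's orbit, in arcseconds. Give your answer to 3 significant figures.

0.00172 arcsec

p = 1/d = 1/582 = 0.0017182 arcsec.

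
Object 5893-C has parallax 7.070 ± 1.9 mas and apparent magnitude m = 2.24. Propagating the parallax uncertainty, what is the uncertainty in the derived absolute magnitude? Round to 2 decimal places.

M = m − 5 log₁₀ d + 5 = m + 5 log₁₀ p + 5, so ∂M/∂p = 5/(p ln 10).
σ_M = (5/ln 10) · (σ_p/p) = 2.1715 × 1.9/7.070 = 2.1715 × 0.26874 = 0.58357.

σ_M = 0.58 mag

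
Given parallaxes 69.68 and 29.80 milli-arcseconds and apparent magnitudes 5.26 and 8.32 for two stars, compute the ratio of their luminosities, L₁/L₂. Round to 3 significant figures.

d₁ = 1/p₁ = 1/0.06968″ = 14.351 pc; d₂ = 1/p₂ = 1/0.02980″ = 33.557 pc.
M₁ = m₁ − 5 log₁₀ d₁ + 5 = 5.26 − 5.7844 + 5 = 4.4756.
M₂ = 8.32 − 7.6289 + 5 = 5.6911.
L₁/L₂ = 10^(0.4(M₂ − M₁)) = 10^(0.4 × 1.2155) = 10^0.48620 = 3.0634.

L₁/L₂ = 3.06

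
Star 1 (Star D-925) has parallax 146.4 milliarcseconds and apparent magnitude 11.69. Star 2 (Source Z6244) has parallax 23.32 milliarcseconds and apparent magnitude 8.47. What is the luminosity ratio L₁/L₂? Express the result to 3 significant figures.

L₁/L₂ = 0.00131

d₁ = 1/p₁ = 1/0.1464″ = 6.8306 pc; d₂ = 1/p₂ = 1/0.02332″ = 42.882 pc.
M₁ = m₁ − 5 log₁₀ d₁ + 5 = 11.69 − 4.1723 + 5 = 12.5177.
M₂ = 8.47 − 8.1614 + 5 = 5.3086.
L₁/L₂ = 10^(0.4(M₂ − M₁)) = 10^(0.4 × (-7.2091)) = 10^(-2.88364) = 0.0013073.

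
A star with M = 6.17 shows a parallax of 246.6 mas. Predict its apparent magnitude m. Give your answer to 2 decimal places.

m = 4.21

d = 1/p = 1/0.2466″ = 4.0552 pc.
m − M = 5 log₁₀ d − 5 = 5 log₁₀(4.0552) − 5 = 3.0401 − 5 = -1.9599.
m = M + (m − M) = 6.17 + (-1.9599) = 4.21.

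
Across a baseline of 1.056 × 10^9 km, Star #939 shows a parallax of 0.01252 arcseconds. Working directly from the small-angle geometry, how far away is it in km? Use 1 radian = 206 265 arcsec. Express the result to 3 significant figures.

1.74 × 10^16 km

θ = 0.01252″ = 0.01252/206265 = 6.0699 × 10^-8 rad.
d = B/θ = (1.056 × 10^9) / (6.0699 × 10^-8) = 1.7397 × 10^16 km.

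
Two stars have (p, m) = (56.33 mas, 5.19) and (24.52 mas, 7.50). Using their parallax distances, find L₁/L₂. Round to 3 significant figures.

d₁ = 1/p₁ = 1/0.05633″ = 17.753 pc; d₂ = 1/p₂ = 1/0.02452″ = 40.783 pc.
M₁ = m₁ − 5 log₁₀ d₁ + 5 = 5.19 − 6.2464 + 5 = 3.9436.
M₂ = 7.50 − 8.0524 + 5 = 4.4476.
L₁/L₂ = 10^(0.4(M₂ − M₁)) = 10^(0.4 × 0.5040) = 10^0.20160 = 1.5907.

L₁/L₂ = 1.59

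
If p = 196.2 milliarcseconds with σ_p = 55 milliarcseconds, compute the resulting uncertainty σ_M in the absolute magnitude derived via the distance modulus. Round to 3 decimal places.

M = m − 5 log₁₀ d + 5 = m + 5 log₁₀ p + 5, so ∂M/∂p = 5/(p ln 10).
σ_M = (5/ln 10) · (σ_p/p) = 2.1715 × 55/196.2 = 2.1715 × 0.28033 = 0.60874.

σ_M = 0.609 mag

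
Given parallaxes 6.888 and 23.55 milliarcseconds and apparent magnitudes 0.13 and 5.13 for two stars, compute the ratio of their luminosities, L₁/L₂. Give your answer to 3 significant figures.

d₁ = 1/p₁ = 1/0.006888″ = 145.18 pc; d₂ = 1/p₂ = 1/0.02355″ = 42.463 pc.
M₁ = m₁ − 5 log₁₀ d₁ + 5 = 0.13 − 10.8095 + 5 = -5.6795.
M₂ = 5.13 − 8.1401 + 5 = 1.9899.
L₁/L₂ = 10^(0.4(M₂ − M₁)) = 10^(0.4 × 7.6694) = 10^3.06776 = 1168.9.

L₁/L₂ = 1170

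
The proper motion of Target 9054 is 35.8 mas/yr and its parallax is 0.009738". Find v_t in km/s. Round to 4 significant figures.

d = 1/p = 1/0.009738″ = 102.69 pc.
μ = 35.8 mas/yr = 0.0358 ″/yr.
v_t = 4.74 × μ × d = 4.74 × 0.0358 × 102.69 = 17.426 km/s.

17.43 km/s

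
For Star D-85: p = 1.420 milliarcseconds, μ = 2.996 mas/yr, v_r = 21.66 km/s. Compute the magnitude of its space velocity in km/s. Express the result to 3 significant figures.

d = 1/p = 1/0.001420″ = 704.23 pc.
μ = 2.996 mas/yr = 0.002996 ″/yr.
v_t = 4.740 μ d = 4.740 × 0.002996 × 704.23 = 10.001 km/s.
v = √(v_r² + v_t²) = √(21.66² + 10.001²) = √569.176 = 23.857 km/s.

23.9 km/s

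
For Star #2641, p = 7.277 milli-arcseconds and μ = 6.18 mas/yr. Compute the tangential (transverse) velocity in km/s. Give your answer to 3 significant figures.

4.03 km/s

d = 1/p = 1/0.007277″ = 137.42 pc.
μ = 6.18 mas/yr = 0.00618 ″/yr.
v_t = 4.74 × μ × d = 4.74 × 0.00618 × 137.42 = 4.0255 km/s.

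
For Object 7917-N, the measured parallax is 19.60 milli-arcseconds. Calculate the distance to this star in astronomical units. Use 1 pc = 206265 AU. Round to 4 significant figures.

1.052 × 10^7 AU

p = 19.60 milli-arcseconds = 0.01960 arcsec.
d = 1/p = 1/0.01960 = 51.02 pc.
In AU: 51.02 × 206265 = 1.0524 × 10^7 AU.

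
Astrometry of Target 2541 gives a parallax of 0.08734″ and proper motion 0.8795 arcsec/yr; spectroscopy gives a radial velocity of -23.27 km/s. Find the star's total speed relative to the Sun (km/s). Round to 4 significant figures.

d = 1/p = 1/0.08734″ = 11.45 pc.
v_t = 4.740 μ d = 4.740 × 0.8795 × 11.45 = 47.733 km/s.
v = √(v_r² + v_t²) = √((-23.27)² + 47.733²) = √2819.93 = 53.103 km/s.

53.10 km/s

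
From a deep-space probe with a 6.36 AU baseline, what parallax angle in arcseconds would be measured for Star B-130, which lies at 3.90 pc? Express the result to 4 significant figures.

1.631 arcsec

p (arcsec) = B (AU) / d (pc).
p = 6.36 / 3.90 = 1.6308 arcsec.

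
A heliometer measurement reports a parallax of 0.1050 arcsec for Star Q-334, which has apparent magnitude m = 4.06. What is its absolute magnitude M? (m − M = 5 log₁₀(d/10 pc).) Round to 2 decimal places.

d = 1/p = 1/0.1050″ = 9.5238 pc.
m − M = 5 log₁₀(9.5238) − 5 = 4.8941 − 5 = -0.1059.
M = m − (m − M) = 4.06 − (-0.1059) = 4.17.

M = 4.17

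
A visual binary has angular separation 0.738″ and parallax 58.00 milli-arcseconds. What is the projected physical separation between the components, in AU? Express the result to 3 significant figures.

12.7 AU

d = 1/p = 1/0.05800″ = 17.241 pc.
At distance d (pc), an angle of θ arcsec spans θ·d AU: s = 0.738 × 17.241 = 12.724 AU.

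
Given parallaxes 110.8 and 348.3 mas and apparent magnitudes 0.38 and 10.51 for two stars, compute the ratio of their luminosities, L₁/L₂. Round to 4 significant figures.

d₁ = 1/p₁ = 1/0.1108″ = 9.0253 pc; d₂ = 1/p₂ = 1/0.3483″ = 2.8711 pc.
M₁ = m₁ − 5 log₁₀ d₁ + 5 = 0.38 − 4.7773 + 5 = 0.6027.
M₂ = 10.51 − 2.2902 + 5 = 13.2198.
L₁/L₂ = 10^(0.4(M₂ − M₁)) = 10^(0.4 × 12.6171) = 10^5.04684 = 1.1139 × 10^5.

L₁/L₂ = 111400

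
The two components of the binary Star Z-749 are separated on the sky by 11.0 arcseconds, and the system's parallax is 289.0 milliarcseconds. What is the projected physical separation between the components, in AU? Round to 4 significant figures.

38.06 AU

d = 1/p = 1/0.2890″ = 3.4602 pc.
At distance d (pc), an angle of θ arcsec spans θ·d AU: s = 11.0 × 3.4602 = 38.062 AU.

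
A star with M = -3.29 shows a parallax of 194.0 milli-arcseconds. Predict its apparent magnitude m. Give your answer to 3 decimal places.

m = -4.729

d = 1/p = 1/0.1940″ = 5.1546 pc.
m − M = 5 log₁₀ d − 5 = 5 log₁₀(5.1546) − 5 = 3.5610 − 5 = -1.4390.
m = M + (m − M) = -3.29 + (-1.4390) = -4.729.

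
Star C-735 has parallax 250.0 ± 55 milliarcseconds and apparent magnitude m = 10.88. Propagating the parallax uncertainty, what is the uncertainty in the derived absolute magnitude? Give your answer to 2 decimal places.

M = m − 5 log₁₀ d + 5 = m + 5 log₁₀ p + 5, so ∂M/∂p = 5/(p ln 10).
σ_M = (5/ln 10) · (σ_p/p) = 2.1715 × 55/250.0 = 2.1715 × 0.22 = 0.47773.

σ_M = 0.48 mag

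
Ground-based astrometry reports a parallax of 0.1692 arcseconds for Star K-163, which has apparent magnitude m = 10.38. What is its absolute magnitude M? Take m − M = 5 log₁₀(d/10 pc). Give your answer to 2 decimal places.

d = 1/p = 1/0.1692″ = 5.9102 pc.
m − M = 5 log₁₀(5.9102) − 5 = 3.8580 − 5 = -1.1420.
M = m − (m − M) = 10.38 − (-1.1420) = 11.52.

M = 11.52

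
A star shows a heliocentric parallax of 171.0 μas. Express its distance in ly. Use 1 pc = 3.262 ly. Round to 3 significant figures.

p = 171.0 μas = 0.0001710 arcsec.
d = 1/p = 1/0.0001710 = 5848 pc.
In light-years: 5848 × 3.262 = 19076 ly.

19100 ly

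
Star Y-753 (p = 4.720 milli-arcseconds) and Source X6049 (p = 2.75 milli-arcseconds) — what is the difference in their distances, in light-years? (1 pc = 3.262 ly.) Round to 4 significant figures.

d_A = 1/0.004720″ = 211.86 pc; d_B = 1/0.002750″ = 363.64 pc.
|d_B − d_A| = |363.64 − 211.86| = 151.78 pc = 151.78 × 3.262 ly = 495.11 ly.

495.1 ly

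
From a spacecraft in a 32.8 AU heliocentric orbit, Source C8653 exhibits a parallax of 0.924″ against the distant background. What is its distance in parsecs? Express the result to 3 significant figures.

35.5 pc

With baseline B (in AU) and parallax p (in arcsec), d = B/p parsecs.
d = 32.8 / 0.924 = 35.498 pc.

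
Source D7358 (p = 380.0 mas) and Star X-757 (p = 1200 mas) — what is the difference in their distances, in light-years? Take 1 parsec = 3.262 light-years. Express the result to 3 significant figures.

5.87 ly

d_A = 1/0.3800″ = 2.6316 pc; d_B = 1/1.200″ = 0.83333 pc.
|d_B − d_A| = |0.83333 − 2.6316| = 1.7983 pc = 1.7983 × 3.262 ly = 5.8661 ly.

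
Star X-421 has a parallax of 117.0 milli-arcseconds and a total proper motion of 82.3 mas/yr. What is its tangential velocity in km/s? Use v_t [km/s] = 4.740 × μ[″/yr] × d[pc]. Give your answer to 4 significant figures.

d = 1/p = 1/0.1170″ = 8.547 pc.
μ = 82.3 mas/yr = 0.0823 ″/yr.
v_t = 4.74 × μ × d = 4.74 × 0.0823 × 8.547 = 3.3342 km/s.

3.334 km/s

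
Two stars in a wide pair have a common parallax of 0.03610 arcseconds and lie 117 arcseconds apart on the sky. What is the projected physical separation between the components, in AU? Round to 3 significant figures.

3240 AU

d = 1/p = 1/0.03610″ = 27.701 pc.
At distance d (pc), an angle of θ arcsec spans θ·d AU: s = 117 × 27.701 = 3241 AU.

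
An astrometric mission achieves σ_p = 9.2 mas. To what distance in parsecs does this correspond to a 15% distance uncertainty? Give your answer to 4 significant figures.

σ_d/d = σ_p/p, so the condition is σ_p/p ≤ 0.15, i.e. p ≥ σ_p/0.15.
p_min = 9.2/0.15 = 61.333 mas = 0.061333 arcsec.
d_max = 1/p_min = 1/0.061333 = 16.304 pc.

16.30 pc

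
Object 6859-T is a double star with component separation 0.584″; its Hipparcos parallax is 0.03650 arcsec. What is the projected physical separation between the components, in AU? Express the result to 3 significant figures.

16.0 AU

d = 1/p = 1/0.03650″ = 27.397 pc.
At distance d (pc), an angle of θ arcsec spans θ·d AU: s = 0.584 × 27.397 = 16 AU.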